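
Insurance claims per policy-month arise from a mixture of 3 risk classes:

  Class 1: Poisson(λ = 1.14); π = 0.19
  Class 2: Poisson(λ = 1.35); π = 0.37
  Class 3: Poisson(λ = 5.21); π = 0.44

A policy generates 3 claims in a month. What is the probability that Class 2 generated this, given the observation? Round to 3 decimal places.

0.354

By Bayes' theorem, P(k | x) = P(Z=k) f_k(x) / Σ_j P(Z=j) f_j(x).
Evaluate each component's likelihood at the observed value:
  f_1 = 0.078971
  f_2 = 0.106305
  f_3 = 0.128732
Multiply by the mixture weights:
  P(Z=1)·f_1 = 0.19 × 0.078971 = 0.0150045
  P(Z=2)·f_2 = 0.37 × 0.106305 = 0.0393327
  P(Z=3)·f_3 = 0.44 × 0.128732 = 0.0566422
Marginal: 0.0150045 + 0.0393327 + 0.0566422 = 0.110979
P(Class 2 | the observation) = 0.0393327 / 0.110979 ≈ 0.354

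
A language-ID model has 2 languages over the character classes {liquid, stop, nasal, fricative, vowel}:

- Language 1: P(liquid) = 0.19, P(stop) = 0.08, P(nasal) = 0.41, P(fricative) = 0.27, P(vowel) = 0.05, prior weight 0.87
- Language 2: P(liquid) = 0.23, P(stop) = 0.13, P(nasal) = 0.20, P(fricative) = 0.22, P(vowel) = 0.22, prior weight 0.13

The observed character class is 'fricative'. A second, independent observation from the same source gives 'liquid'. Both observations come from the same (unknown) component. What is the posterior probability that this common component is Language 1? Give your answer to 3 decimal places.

Posterior ∝ prior × likelihood, so P(k | x) ∝ P(Z=k) f_k(x); normalise over all components.
Since both observations come from the same component, the likelihood for component k is f_k(x₁)·f_k(x₂).
  L_1 = [P(fricative | comp) = 0.27] × [0.19] = 0.0513
  L_2 = [P(fricative | comp) = 0.22] × [0.23] = 0.0506
Unnormalised posteriors:
  P(Z=1)·L_1 = 0.87 × 0.0513 = 0.044631
  P(Z=2)·L_2 = 0.13 × 0.0506 = 0.006578
Marginal: 0.044631 + 0.006578 = 0.051209
So the posterior for Language 1 is 0.044631 / 0.051209 ≈ 0.872.

0.872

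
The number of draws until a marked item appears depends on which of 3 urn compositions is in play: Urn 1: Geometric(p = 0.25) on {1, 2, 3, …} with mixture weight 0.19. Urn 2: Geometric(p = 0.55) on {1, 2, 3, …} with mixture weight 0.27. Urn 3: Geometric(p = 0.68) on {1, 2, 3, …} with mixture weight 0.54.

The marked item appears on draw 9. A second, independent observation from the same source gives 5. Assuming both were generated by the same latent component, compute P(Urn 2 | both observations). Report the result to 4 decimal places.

The responsibility of component k is P(Z=k) f_k(x) divided by Σ_j P(Z=j) f_j(x).
Since both observations come from the same component, the likelihood for component k is f_k(x₁)·f_k(x₂).
  L_1 = [0.0250282] × [0.0791016] = 0.00197977
  L_2 = [0.000924832] × [0.0225534] = 2.08581e-05
  L_3 = [7.47668e-05] × [0.00713032] = 5.33111e-07
Unnormalised posteriors:
  P(Z=1)·L_1 = 0.19 × 0.00197977 = 0.000376157
  P(Z=2)·L_2 = 0.27 × 2.08581e-05 = 5.6317e-06
  P(Z=3)·L_3 = 0.54 × 5.33111e-07 = 2.8788e-07
Normaliser: 0.000376157 + 5.6317e-06 + 2.8788e-07 = 0.000382076
So the posterior for Urn 2 is 5.6317e-06 / 0.000382076 ≈ 0.0147.

0.0147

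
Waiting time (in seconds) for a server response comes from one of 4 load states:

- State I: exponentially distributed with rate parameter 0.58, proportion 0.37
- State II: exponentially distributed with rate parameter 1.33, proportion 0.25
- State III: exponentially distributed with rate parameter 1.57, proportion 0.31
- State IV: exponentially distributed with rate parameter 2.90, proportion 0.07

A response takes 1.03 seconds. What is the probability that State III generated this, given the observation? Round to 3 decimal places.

The responsibility of component k is π_k f_k(x) divided by Σ_j π_j f_j(x).
Exponential densities:
  L_I = 0.58·e^(−0.58·1.03) = 0.58·e^(−0.5974) = 0.319139
  L_II = 1.33·e^(−1.33·1.03) = 1.33·e^(−1.3699) = 0.337996
  L_III = 1.57·e^(−1.57·1.03) = 1.57·e^(−1.6171) = 0.311603
  L_IV = 2.90·e^(−2.90·1.03) = 2.90·e^(−2.9870) = 0.146272
Weight by the priors:
  π_I·L_I = 0.37 × 0.319139 = 0.118082
  π_II·L_II = 0.25 × 0.337996 = 0.084499
  π_III·L_III = 0.31 × 0.311603 = 0.096597
  π_IV·L_IV = 0.07 × 0.146272 = 0.010239
Sum: 0.118082 + 0.084499 + 0.096597 + 0.010239 = 0.309417
So the posterior for State III is 0.096597 / 0.309417 ≈ 0.312.

0.312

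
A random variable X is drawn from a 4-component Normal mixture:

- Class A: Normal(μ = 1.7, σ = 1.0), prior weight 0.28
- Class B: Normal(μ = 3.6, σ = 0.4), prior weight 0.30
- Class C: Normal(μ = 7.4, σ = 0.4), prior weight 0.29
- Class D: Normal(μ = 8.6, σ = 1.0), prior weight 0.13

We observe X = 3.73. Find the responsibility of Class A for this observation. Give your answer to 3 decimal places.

0.048

Apply Bayes' rule: the posterior for each component is proportional to its prior times its likelihood at x.
Normal densities:
  p_A = (1/(1.0·√(2π)))·exp(−(3.73−1.7)²/(2·1.0²)) = 0.398942·exp(-2.06045) = 0.0508239
  p_B = (1/(0.4·√(2π)))·exp(−(3.73−3.6)²/(2·0.4²)) = 0.997356·exp(-0.05281) = 0.94605
  p_C = (1/(0.4·√(2π)))·exp(−(3.73−7.4)²/(2·0.4²)) = 0.997356·exp(-42.09031) = 5.23914e-19
  p_D = (1/(1.0·√(2π)))·exp(−(3.73−8.6)²/(2·1.0²)) = 0.398942·exp(-11.85845) = 2.82391e-06
Weight by the priors:
  π_A·p_A = 0.28 × 0.0508239 = 0.0142307
  π_B·p_B = 0.30 × 0.94605 = 0.283815
  π_C·p_C = 0.29 × 5.23914e-19 = 1.51935e-19
  π_D·p_D = 0.13 × 2.82391e-06 = 3.67108e-07
Denominator: 0.0142307 + 0.283815 + 1.51935e-19 + 3.67108e-07 = 0.298046
P(Class A | data) = 0.0142307 / 0.298046 ≈ 0.048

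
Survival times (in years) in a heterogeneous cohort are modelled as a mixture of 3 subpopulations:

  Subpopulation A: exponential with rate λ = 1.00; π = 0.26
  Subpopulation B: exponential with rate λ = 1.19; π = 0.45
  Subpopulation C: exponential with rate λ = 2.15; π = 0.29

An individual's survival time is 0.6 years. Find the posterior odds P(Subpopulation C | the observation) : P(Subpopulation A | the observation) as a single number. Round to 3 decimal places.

Since P(k|x) ∝ π_k f_k(x), the posterior odds are π_i f_i(x) / (π_j f_j(x)).
Evaluate each component's likelihood at the observed value:
  p_A = 0.548812
  p_B = 0.582721
  p_C = 0.591832
Posterior odds = (π_C·p_C) / (π_A·p_A) = (0.29·0.591832) / (0.26·0.548812) = 0.171631 / 0.142691 ≈ 1.203

1.203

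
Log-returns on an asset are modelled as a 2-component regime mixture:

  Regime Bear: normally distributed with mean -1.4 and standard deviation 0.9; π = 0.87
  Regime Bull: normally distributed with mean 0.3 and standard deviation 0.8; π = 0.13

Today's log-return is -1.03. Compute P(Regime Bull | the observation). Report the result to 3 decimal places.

0.044

Posterior ∝ prior × likelihood, so P(k | x) ∝ w_k f_k(x); normalise over all components.
Evaluate each component's likelihood at the observed value:
  f_Bear = 0.407349
  f_Bull = 0.125212
Unnormalised posteriors:
  w_Bear·f_Bear = 0.87 × 0.407349 = 0.354394
  w_Bull·f_Bull = 0.13 × 0.125212 = 0.0162775
Marginal: 0.354394 + 0.0162775 = 0.370671
Responsibility of Regime Bull: 0.0162775 / 0.370671 ≈ 0.044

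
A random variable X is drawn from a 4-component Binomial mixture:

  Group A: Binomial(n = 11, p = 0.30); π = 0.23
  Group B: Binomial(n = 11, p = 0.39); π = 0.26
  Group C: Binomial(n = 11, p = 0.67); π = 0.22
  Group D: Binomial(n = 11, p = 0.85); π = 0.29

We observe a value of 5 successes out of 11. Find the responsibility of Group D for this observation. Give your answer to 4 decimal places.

P(component k | x) = π_k·f_k(x) / marginal(x), where marginal(x) = Σ_j π_j·f_j(x).
Evaluate each component's likelihood at the observed value:
  f_A = C(11,5)·0.30^5·0.70^6 = 462·0.00243·0.117649 = 0.13208
  f_B = C(11,5)·0.39^5·0.61^6 = 462·0.00902242·0.0515204 = 0.214755
  f_C = C(11,5)·0.67^5·0.33^6 = 462·0.135013·0.00129147 = 0.0805563
  f_D = C(11,5)·0.85^5·0.15^6 = 462·0.443705·1.13906e-05 = 0.00233499
Weight by the priors:
  π_A·f_A = 0.23 × 0.13208 = 0.0303784
  π_B·f_B = 0.26 × 0.214755 = 0.0558364
  π_C·f_C = 0.22 × 0.0805563 = 0.0177224
  π_D·f_D = 0.29 × 0.00233499 = 0.000677146
Marginal: 0.0303784 + 0.0558364 + 0.0177224 + 0.000677146 = 0.104614
P(Group D | data) = 0.000677146 / 0.104614 ≈ 0.0065

0.0065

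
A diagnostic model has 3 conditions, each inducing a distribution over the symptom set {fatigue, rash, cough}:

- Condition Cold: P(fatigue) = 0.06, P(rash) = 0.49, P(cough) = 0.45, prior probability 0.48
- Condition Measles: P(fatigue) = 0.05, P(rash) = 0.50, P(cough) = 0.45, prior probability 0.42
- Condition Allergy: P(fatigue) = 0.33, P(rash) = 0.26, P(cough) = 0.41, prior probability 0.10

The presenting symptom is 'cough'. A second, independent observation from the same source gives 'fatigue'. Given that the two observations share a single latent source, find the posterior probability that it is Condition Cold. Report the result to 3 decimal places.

0.361

By Bayes' theorem, P(k | x) = π_k f_k(x) / Σ_j π_j f_j(x).
Since both observations come from the same component, the likelihood for component k is f_k(x₁)·f_k(x₂).
  f_Cold = [P(cough | comp) = 0.45] × [0.06] = 0.027
  f_Measles = [P(cough | comp) = 0.45] × [0.05] = 0.0225
  f_Allergy = [P(cough | comp) = 0.41] × [0.33] = 0.1353
Unnormalised posteriors:
  π_Cold·f_Cold = 0.48 × 0.027 = 0.01296
  π_Measles·f_Measles = 0.42 × 0.0225 = 0.00945
  π_Allergy·f_Allergy = 0.10 × 0.1353 = 0.01353
Sum: 0.01296 + 0.00945 + 0.01353 = 0.03594
So the posterior for Condition Cold is 0.01296 / 0.03594 ≈ 0.361.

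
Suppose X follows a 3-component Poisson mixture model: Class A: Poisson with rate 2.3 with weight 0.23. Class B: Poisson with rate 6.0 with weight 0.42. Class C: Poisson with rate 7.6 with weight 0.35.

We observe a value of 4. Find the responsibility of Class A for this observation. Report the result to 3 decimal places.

0.250

P(component k | x) = P(Z=k)·f_k(x) / marginal(x), where marginal(x) = Σ_j P(Z=j)·f_j(x).
Evaluate each component's likelihood at the observed value:
  L_A = 0.116902
  L_B = 0.133853
  L_C = 0.0695673
Unnormalised posteriors:
  P(Z=A)·L_A = 0.23 × 0.116902 = 0.0268875
  P(Z=B)·L_B = 0.42 × 0.133853 = 0.0562181
  P(Z=C)·L_C = 0.35 × 0.0695673 = 0.0243486
Denominator: 0.0268875 + 0.0562181 + 0.0243486 = 0.107454
Responsibility of Class A: 0.0268875 / 0.107454 ≈ 0.250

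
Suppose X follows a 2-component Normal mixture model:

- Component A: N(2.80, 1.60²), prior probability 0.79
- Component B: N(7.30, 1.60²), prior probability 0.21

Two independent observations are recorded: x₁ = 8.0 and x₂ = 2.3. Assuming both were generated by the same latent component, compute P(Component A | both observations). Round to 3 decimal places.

0.726

Posterior ∝ prior × likelihood, so P(k | x) ∝ w_k f_k(x); normalise over all components.
Since both observations come from the same component, the likelihood for component k is f_k(x₁)·f_k(x₂).
  L_A = [(1/(1.60·√(2π)))·exp(−(8.0−2.80)²/(2·1.60²)) = 0.249339·exp(-5.28125) = 0.00126816] × [0.237457] = 0.000301132
  L_B = [(1/(1.60·√(2π)))·exp(−(8.0−7.30)²/(2·1.60²)) = 0.249339·exp(-0.09570) = 0.226583] × [0.00188891] = 0.000427995
Multiply by the mixture weights:
  w_A·L_A = 0.79 × 0.000301132 = 0.000237894
  w_B·L_B = 0.21 × 0.000427995 = 8.98789e-05
Denominator: 0.000237894 + 8.98789e-05 = 0.000327773
So the posterior for Component A is 0.000237894 / 0.000327773 ≈ 0.726.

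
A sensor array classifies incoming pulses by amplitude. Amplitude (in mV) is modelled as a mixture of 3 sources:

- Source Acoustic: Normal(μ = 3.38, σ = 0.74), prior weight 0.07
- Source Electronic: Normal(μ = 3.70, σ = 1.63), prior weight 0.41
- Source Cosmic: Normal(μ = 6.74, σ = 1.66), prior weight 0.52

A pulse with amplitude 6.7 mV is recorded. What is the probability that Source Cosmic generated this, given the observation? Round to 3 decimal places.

Apply Bayes' rule: the posterior for each component is proportional to its prior times its likelihood at x.
Evaluate each component's likelihood at the observed value:
  p_Acoustic = 2.29518e-05
  p_Electronic = 0.0449942
  p_Cosmic = 0.240257
Prior × likelihood for each component:
  π_Acoustic·p_Acoustic = 0.07 × 2.29518e-05 = 1.60663e-06
  π_Electronic·p_Electronic = 0.41 × 0.0449942 = 0.0184476
  π_Cosmic·p_Cosmic = 0.52 × 0.240257 = 0.124934
Normaliser: 1.60663e-06 + 0.0184476 + 0.124934 = 0.143383
Responsibility of Source Cosmic: 0.124934 / 0.143383 ≈ 0.871

0.871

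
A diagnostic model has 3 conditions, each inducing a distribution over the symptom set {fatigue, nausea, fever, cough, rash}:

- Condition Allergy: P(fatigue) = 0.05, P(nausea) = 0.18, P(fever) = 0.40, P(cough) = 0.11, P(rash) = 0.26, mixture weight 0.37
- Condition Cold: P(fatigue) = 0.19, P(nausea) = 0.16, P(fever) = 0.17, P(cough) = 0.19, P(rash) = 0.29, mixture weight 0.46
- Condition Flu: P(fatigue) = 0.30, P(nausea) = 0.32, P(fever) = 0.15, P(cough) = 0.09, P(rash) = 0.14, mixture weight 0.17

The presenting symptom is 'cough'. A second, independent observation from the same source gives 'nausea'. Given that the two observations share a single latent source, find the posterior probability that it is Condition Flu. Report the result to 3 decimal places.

Apply Bayes' rule: the posterior for each component is proportional to its prior times its likelihood at x.
Since both observations come from the same component, the likelihood for component k is f_k(x₁)·f_k(x₂).
  L_Allergy = [0.11] × [0.18] = 0.0198
  L_Cold = [0.19] × [0.16] = 0.0304
  L_Flu = [0.09] × [0.32] = 0.0288
Prior × likelihood for each component:
  π_Allergy·L_Allergy = 0.37 × 0.0198 = 0.007326
  π_Cold·L_Cold = 0.46 × 0.0304 = 0.013984
  π_Flu·L_Flu = 0.17 × 0.0288 = 0.004896
Marginal: 0.007326 + 0.013984 + 0.004896 = 0.026206
So the posterior for Condition Flu is 0.004896 / 0.026206 ≈ 0.187.

0.187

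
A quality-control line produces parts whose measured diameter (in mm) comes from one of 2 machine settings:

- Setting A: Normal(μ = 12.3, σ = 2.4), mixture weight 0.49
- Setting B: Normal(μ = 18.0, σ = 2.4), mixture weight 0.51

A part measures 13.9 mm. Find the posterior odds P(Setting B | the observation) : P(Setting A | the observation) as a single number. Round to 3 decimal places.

0.302

Only the two components matter; the odds are (π_i f_i(x)) / (π_j f_j(x)).
Evaluate each component's likelihood at the observed value:
  f_A = 0.133103
  f_B = 0.0386345
0.0197036 / 0.0652206 ≈ 0.302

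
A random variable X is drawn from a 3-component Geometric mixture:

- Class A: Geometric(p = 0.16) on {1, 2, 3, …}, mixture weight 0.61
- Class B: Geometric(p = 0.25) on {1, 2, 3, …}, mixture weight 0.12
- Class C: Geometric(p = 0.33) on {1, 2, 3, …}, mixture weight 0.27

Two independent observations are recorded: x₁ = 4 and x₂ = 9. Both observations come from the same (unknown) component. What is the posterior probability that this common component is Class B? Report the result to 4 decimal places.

By Bayes' theorem, P(k | x) = w_k f_k(x) / Σ_j w_j f_j(x).
Since both observations come from the same component, the likelihood for component k is f_k(x₁)·f_k(x₂).
  f_A = [0.0948326] × [0.0396601] = 0.00376108
  f_B = [0.105469] × [0.0250282] = 0.0026397
  f_C = [0.0992518] × [0.0134002] = 0.00133
Unnormalised posteriors:
  w_A·f_A = 0.61 × 0.00376108 = 0.00229426
  w_B·f_B = 0.12 × 0.0026397 = 0.000316764
  w_C·f_C = 0.27 × 0.00133 = 0.000359099
Denominator: 0.00229426 + 0.000316764 + 0.000359099 = 0.00297012
So the posterior for Class B is 0.000316764 / 0.00297012 ≈ 0.1067.

0.1067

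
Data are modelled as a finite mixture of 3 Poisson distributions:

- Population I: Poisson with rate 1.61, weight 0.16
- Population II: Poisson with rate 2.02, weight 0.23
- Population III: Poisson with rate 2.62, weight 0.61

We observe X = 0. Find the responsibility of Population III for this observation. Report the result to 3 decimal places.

Posterior ∝ prior × likelihood, so P(k | x) ∝ π_k f_k(x); normalise over all components.
Poisson probabilities:
  f_I = e^(−1.61)·1.61^0/0! = 0.199888
  f_II = e^(−2.02)·2.02^0/0! = 0.132655
  f_III = e^(−2.62)·2.62^0/0! = 0.0728029
Multiply by the mixture weights:
  π_I·f_I = 0.16 × 0.199888 = 0.031982
  π_II·f_II = 0.23 × 0.132655 = 0.0305108
  π_III·f_III = 0.61 × 0.0728029 = 0.0444097
Denominator: 0.031982 + 0.0305108 + 0.0444097 = 0.106903
Responsibility of Population III: 0.0444097 / 0.106903 ≈ 0.415

0.415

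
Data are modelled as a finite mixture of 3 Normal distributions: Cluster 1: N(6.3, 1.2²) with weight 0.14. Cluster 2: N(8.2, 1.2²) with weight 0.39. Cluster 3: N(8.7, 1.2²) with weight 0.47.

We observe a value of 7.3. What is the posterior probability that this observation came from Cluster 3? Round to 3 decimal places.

P(component k | x) = P(Z=k)·f_k(x) / marginal(x), where marginal(x) = Σ_j P(Z=j)·f_j(x).
Evaluate each component's likelihood at the observed value:
  L_1 = (1/(1.2·√(2π)))·exp(−(7.3−6.3)²/(2·1.2²)) = 0.332452·exp(-0.34722) = 0.234927
  L_2 = (1/(1.2·√(2π)))·exp(−(7.3−8.2)²/(2·1.2²)) = 0.332452·exp(-0.28125) = 0.250948
  L_3 = (1/(1.2·√(2π)))·exp(−(7.3−8.7)²/(2·1.2²)) = 0.332452·exp(-0.68056) = 0.168332
Prior × likelihood for each component:
  P(Z=1)·L_1 = 0.14 × 0.234927 = 0.0328897
  P(Z=2)·L_2 = 0.39 × 0.250948 = 0.0978697
  P(Z=3)·L_3 = 0.47 × 0.168332 = 0.0791162
Sum: 0.0328897 + 0.0978697 + 0.0791162 = 0.209876
So the posterior for Cluster 3 is 0.0791162 / 0.209876 ≈ 0.377.

0.377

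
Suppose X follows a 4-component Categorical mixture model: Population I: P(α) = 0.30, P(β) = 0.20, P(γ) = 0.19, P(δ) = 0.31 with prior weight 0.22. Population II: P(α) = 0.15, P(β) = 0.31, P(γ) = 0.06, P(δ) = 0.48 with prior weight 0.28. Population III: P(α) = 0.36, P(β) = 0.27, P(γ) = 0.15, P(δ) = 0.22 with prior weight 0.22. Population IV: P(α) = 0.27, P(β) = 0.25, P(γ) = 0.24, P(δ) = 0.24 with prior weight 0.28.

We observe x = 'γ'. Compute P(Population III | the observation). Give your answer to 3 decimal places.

0.208

P(component k | x) = w_k·f_k(x) / marginal(x), where marginal(x) = Σ_j w_j·f_j(x).
Evaluate each component's likelihood at the observed value:
  f_I = P(γ | comp) = 0.19
  f_II = P(γ | comp) = 0.06
  f_III = P(γ | comp) = 0.15
  f_IV = P(γ | comp) = 0.24
Prior × likelihood for each component:
  w_I·f_I = 0.22 × 0.19 = 0.0418
  w_II·f_II = 0.28 × 0.06 = 0.0168
  w_III·f_III = 0.22 × 0.15 = 0.033
  w_IV·f_IV = 0.28 × 0.24 = 0.0672
Sum: 0.0418 + 0.0168 + 0.033 + 0.0672 = 0.1588
P(Population III | data) ≈ 0.208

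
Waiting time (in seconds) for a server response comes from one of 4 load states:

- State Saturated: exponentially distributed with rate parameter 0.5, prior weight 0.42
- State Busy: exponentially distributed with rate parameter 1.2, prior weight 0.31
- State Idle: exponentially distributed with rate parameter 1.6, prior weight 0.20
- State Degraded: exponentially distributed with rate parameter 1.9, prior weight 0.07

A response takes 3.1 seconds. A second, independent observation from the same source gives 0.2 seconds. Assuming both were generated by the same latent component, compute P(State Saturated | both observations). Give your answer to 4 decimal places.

By Bayes' theorem, P(k | x) = w_k f_k(x) / Σ_j w_j f_j(x).
Since both observations come from the same component, the likelihood for component k is f_k(x₁)·f_k(x₂).
  p_Saturated = [0.5·e^(−0.5·3.1) = 0.5·e^(−1.5500) = 0.106124] × [0.452419] = 0.0480125
  p_Busy = [1.2·e^(−1.2·3.1) = 1.2·e^(−3.7200) = 0.0290808] × [0.943953] = 0.0274509
  p_Idle = [1.6·e^(−1.6·3.1) = 1.6·e^(−4.9600) = 0.0112207] × [1.16184] = 0.0130366
  p_Degraded = [1.9·e^(−1.9·3.1) = 1.9·e^(−5.8900) = 0.00525726] × [1.29934] = 0.00683095
Unnormalised posteriors:
  w_Saturated·p_Saturated = 0.42 × 0.0480125 = 0.0201652
  w_Busy·p_Busy = 0.31 × 0.0274509 = 0.00850977
  w_Idle·p_Idle = 0.20 × 0.0130366 = 0.00260732
  w_Degraded·p_Degraded = 0.07 × 0.00683095 = 0.000478166
Marginal: 0.0201652 + 0.00850977 + 0.00260732 + 0.000478166 = 0.0317605
Responsibility of State Saturated: 0.0201652 / 0.0317605 ≈ 0.6349

0.6349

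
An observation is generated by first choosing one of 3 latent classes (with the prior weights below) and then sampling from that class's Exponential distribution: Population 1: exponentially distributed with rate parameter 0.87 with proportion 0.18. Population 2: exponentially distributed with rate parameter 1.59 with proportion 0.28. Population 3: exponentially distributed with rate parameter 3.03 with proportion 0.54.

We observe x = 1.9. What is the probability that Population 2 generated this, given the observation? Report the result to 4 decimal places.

0.3817

The responsibility of component k is w_k f_k(x) divided by Σ_j w_j f_j(x).
Evaluate each component's likelihood at the observed value:
  p_1 = 0.166583
  p_2 = 0.0775164
  p_3 = 0.00957655
Multiply by the mixture weights:
  w_1·p_1 = 0.18 × 0.166583 = 0.0299849
  w_2·p_2 = 0.28 × 0.0775164 = 0.0217046
  w_3·p_3 = 0.54 × 0.00957655 = 0.00517134
Denominator: 0.0299849 + 0.0217046 + 0.00517134 = 0.0568609
So the posterior for Population 2 is 0.0217046 / 0.0568609 ≈ 0.3817.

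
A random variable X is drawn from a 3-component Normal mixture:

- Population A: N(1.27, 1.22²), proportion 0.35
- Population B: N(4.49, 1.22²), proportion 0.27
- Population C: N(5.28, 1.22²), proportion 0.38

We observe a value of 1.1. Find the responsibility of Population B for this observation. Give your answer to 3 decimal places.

By Bayes' theorem, P(k | x) = π_k f_k(x) / Σ_j π_j f_j(x).
Component likelihoods at x = 1.1:
  p_A = (1/(1.22·√(2π)))·exp(−(1.1−1.27)²/(2·1.22²)) = 0.327002·exp(-0.00971) = 0.323843
  p_B = (1/(1.22·√(2π)))·exp(−(1.1−4.49)²/(2·1.22²)) = 0.327002·exp(-3.86055) = 0.00688545
  p_C = (1/(1.22·√(2π)))·exp(−(1.1−5.28)²/(2·1.22²)) = 0.327002·exp(-5.86952) = 0.000923524
Unnormalised posteriors:
  π_A·p_A = 0.35 × 0.323843 = 0.113345
  π_B·p_B = 0.27 × 0.00688545 = 0.00185907
  π_C·p_C = 0.38 × 0.000923524 = 0.000350939
Marginal: 0.113345 + 0.00185907 + 0.000350939 = 0.115555
P(Population B | data) ≈ 0.016

0.016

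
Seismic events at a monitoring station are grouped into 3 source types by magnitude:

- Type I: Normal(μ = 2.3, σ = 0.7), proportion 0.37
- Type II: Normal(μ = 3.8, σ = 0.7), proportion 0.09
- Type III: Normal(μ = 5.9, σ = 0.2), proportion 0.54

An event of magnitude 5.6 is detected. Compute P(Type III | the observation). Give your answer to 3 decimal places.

0.995

Posterior ∝ prior × likelihood, so P(k | x) ∝ w_k f_k(x); normalise over all components.
Normal densities:
  L_I = (1/(0.7·√(2π)))·exp(−(5.6−2.3)²/(2·0.7²)) = 0.569918·exp(-11.11224) = 8.50796e-06
  L_II = (1/(0.7·√(2π)))·exp(−(5.6−3.8)²/(2·0.7²)) = 0.569918·exp(-3.30612) = 0.0208921
  L_III = (1/(0.2·√(2π)))·exp(−(5.6−5.9)²/(2·0.2²)) = 1.994711·exp(-1.12500) = 0.647588
Multiply by the mixture weights:
  w_I·L_I = 0.37 × 8.50796e-06 = 3.14794e-06
  w_II·L_II = 0.09 × 0.0208921 = 0.00188029
  w_III·L_III = 0.54 × 0.647588 = 0.349698
Normaliser: 3.14794e-06 + 0.00188029 + 0.349698 = 0.351581
P(Type III | x) = 0.349698 / 0.351581 ≈ 0.995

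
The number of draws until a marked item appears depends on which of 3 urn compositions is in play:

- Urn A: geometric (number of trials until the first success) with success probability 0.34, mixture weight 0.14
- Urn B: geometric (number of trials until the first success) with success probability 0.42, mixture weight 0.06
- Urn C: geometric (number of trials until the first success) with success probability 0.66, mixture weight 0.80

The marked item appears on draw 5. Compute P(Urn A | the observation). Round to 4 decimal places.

Apply Bayes' rule: the posterior for each component is proportional to its prior times its likelihood at x.
Component likelihoods at x = 5:
  p_A = 0.34·(1−0.34)^4 = 0.34·0.189747 = 0.0645141
  p_B = 0.42·(1−0.42)^4 = 0.42·0.113165 = 0.0475293
  p_C = 0.66·(1−0.66)^4 = 0.66·0.0133634 = 0.00881982
Unnormalised posteriors:
  π_A·p_A = 0.14 × 0.0645141 = 0.00903197
  π_B·p_B = 0.06 × 0.0475293 = 0.00285176
  π_C·p_C = 0.80 × 0.00881982 = 0.00705585
Denominator: 0.00903197 + 0.00285176 + 0.00705585 = 0.0189396
Responsibility of Urn A: 0.00903197 / 0.0189396 ≈ 0.4769

0.4769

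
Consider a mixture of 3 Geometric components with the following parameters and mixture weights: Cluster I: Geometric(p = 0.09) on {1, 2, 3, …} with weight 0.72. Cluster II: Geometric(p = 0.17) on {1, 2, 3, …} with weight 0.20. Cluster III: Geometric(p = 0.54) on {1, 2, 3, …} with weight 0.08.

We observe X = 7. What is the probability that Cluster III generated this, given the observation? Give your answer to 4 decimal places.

Apply Bayes' rule: the posterior for each component is proportional to its prior times its likelihood at x.
Geometric probabilities:
  f_I = 0.09·(1−0.09)^6 = 0.09·0.567869 = 0.0511082
  f_II = 0.17·(1−0.17)^6 = 0.17·0.32694 = 0.0555799
  f_III = 0.54·(1−0.54)^6 = 0.54·0.0094743 = 0.00511612
Multiply by the mixture weights:
  π_I·f_I = 0.72 × 0.0511082 = 0.0367979
  π_II·f_II = 0.20 × 0.0555799 = 0.011116
  π_III·f_III = 0.08 × 0.00511612 = 0.00040929
Denominator: 0.0367979 + 0.011116 + 0.00040929 = 0.0483232
So the posterior for Cluster III is 0.00040929 / 0.0483232 ≈ 0.0085.

0.0085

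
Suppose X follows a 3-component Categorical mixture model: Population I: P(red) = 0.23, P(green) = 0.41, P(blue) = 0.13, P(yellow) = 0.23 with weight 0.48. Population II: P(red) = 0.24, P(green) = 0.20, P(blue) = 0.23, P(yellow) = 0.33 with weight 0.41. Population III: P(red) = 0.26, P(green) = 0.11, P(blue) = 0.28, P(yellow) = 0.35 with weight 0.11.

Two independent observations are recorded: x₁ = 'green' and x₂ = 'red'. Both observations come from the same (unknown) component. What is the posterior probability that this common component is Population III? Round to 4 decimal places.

0.0462

Posterior ∝ prior × likelihood, so P(k | x) ∝ w_k f_k(x); normalise over all components.
Since both observations come from the same component, the likelihood for component k is f_k(x₁)·f_k(x₂).
  L_I = [0.41] × [0.23] = 0.0943
  L_II = [0.2] × [0.24] = 0.048
  L_III = [0.11] × [0.26] = 0.0286
Prior × likelihood for each component:
  w_I·L_I = 0.48 × 0.0943 = 0.045264
  w_II·L_II = 0.41 × 0.048 = 0.01968
  w_III·L_III = 0.11 × 0.0286 = 0.003146
Marginal: 0.045264 + 0.01968 + 0.003146 = 0.06809
So the posterior for Population III is 0.003146 / 0.06809 ≈ 0.0462.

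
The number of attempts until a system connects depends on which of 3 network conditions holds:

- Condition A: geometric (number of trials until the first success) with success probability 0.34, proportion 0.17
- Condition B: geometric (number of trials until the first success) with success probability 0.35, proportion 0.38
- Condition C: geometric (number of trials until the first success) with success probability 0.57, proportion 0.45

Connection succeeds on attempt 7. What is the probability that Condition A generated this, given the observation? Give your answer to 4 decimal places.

The responsibility of component k is π_k f_k(x) divided by Σ_j π_j f_j(x).
Geometric probabilities:
  f_A = 0.34·(1−0.34)^6 = 0.34·0.082654 = 0.0281023
  f_B = 0.35·(1−0.35)^6 = 0.35·0.0754189 = 0.0263966
  f_C = 0.57·(1−0.57)^6 = 0.57·0.00632136 = 0.00360318
Prior × likelihood for each component:
  π_A·f_A = 0.17 × 0.0281023 = 0.0047774
  π_B·f_B = 0.38 × 0.0263966 = 0.0100307
  π_C·f_C = 0.45 × 0.00360318 = 0.00162143
Marginal: 0.0047774 + 0.0100307 + 0.00162143 = 0.0164295
Responsibility of Condition A: 0.0047774 / 0.0164295 ≈ 0.2908

0.2908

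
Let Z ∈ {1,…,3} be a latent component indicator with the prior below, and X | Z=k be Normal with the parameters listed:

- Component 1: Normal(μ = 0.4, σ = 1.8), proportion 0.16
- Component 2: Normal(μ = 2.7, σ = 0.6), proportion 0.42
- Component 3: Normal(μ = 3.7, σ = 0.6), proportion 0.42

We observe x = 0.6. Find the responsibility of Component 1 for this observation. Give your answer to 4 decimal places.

Posterior ∝ prior × likelihood, so P(k | x) ∝ π_k f_k(x); normalise over all components.
Normal densities:
  L_1 = 0.220271
  L_2 = 0.00145447
  L_3 = 1.06202e-06
Multiply by the mixture weights:
  π_1·L_1 = 0.16 × 0.220271 = 0.0352433
  π_2·L_2 = 0.42 × 0.00145447 = 0.000610878
  π_3·L_3 = 0.42 × 1.06202e-06 = 4.4605e-07
Evidence: 0.0352433 + 0.000610878 + 4.4605e-07 = 0.0358546
P(Component 1 | 0.6) ≈ 0.9829

0.9829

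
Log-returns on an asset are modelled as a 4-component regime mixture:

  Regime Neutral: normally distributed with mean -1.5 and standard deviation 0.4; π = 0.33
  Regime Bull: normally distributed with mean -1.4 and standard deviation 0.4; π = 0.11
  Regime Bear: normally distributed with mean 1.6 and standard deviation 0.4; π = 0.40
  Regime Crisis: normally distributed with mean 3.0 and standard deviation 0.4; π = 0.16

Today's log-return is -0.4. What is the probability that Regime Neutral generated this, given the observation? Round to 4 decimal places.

0.6087

The responsibility of component k is w_k f_k(x) divided by Σ_j w_j f_j(x).
Evaluate each component's likelihood at the observed value:
  L_Neutral = 0.0227339
  L_Bull = 0.0438208
  L_Bear = 3.7168e-06
  L_Crisis = 2.04156e-16
Multiply by the mixture weights:
  w_Neutral·L_Neutral = 0.33 × 0.0227339 = 0.00750219
  w_Bull·L_Bull = 0.11 × 0.0438208 = 0.00482028
  w_Bear·L_Bear = 0.40 × 3.7168e-06 = 1.48672e-06
  w_Crisis·L_Crisis = 0.16 × 2.04156e-16 = 3.26649e-17
Denominator: 0.00750219 + 0.00482028 + 1.48672e-06 + 3.26649e-17 = 0.012324
Responsibility of Regime Neutral: 0.00750219 / 0.012324 ≈ 0.6087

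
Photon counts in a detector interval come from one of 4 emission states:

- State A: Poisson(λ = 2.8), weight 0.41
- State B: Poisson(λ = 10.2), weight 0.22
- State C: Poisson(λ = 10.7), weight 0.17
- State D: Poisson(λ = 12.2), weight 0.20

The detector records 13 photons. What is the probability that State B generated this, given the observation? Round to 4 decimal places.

Apply Bayes' rule: the posterior for each component is proportional to its prior times its likelihood at x.
Poisson probabilities:
  L_A = e^(−2.8)·2.8^13/13! = 6.34965e-06
  L_B = e^(−10.2)·10.2^13/13! = 0.0772179
  L_C = e^(−10.7)·10.7^13/13! = 0.0872485
  L_D = e^(−12.2)·12.2^13/13! = 0.107153
Prior × likelihood for each component:
  w_A·L_A = 0.41 × 6.34965e-06 = 2.60336e-06
  w_B·L_B = 0.22 × 0.0772179 = 0.0169879
  w_C·L_C = 0.17 × 0.0872485 = 0.0148322
  w_D·L_D = 0.20 × 0.107153 = 0.0214306
Normaliser: 2.60336e-06 + 0.0169879 + 0.0148322 + 0.0214306 = 0.0532534
P(State B | x) = 0.0169879 / 0.0532534 ≈ 0.3190

0.3190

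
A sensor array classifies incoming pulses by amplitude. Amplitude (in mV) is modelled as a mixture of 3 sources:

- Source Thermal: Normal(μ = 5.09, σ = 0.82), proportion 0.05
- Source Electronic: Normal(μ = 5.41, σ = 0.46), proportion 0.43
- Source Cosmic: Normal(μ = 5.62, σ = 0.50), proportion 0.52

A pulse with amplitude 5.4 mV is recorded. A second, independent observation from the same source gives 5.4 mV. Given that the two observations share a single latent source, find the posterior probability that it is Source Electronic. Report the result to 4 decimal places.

0.5332

By Bayes' theorem, P(k | x) = π_k f_k(x) / Σ_j π_j f_j(x).
Since both observations come from the same component, the likelihood for component k is f_k(x₁)·f_k(x₂).
  L_Thermal = [0.452962] × [0.452962] = 0.205174
  L_Electronic = [0.867061] × [0.867061] = 0.751795
  L_Cosmic = [0.72427] × [0.72427] = 0.524567
Weight by the priors:
  π_Thermal·L_Thermal = 0.05 × 0.205174 = 0.0102587
  π_Electronic·L_Electronic = 0.43 × 0.751795 = 0.323272
  π_Cosmic·L_Cosmic = 0.52 × 0.524567 = 0.272775
Denominator: 0.0102587 + 0.323272 + 0.272775 = 0.606305
Responsibility of Source Electronic: 0.323272 / 0.606305 ≈ 0.5332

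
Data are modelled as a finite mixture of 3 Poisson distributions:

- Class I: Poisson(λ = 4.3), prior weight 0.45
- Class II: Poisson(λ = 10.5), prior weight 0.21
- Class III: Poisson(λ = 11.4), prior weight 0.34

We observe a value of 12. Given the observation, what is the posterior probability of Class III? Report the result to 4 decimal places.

The responsibility of component k is P(Z=k) f_k(x) divided by Σ_j P(Z=j) f_j(x).
Evaluate each component's likelihood at the observed value:
  f_I = e^(−4.3)·4.3^12/12! = 0.00113193
  f_II = e^(−10.5)·10.5^12/12! = 0.103239
  f_III = e^(−11.4)·11.4^12/12! = 0.112607
Weight by the priors:
  P(Z=I)·f_I = 0.45 × 0.00113193 = 0.000509367
  P(Z=II)·f_II = 0.21 × 0.103239 = 0.0216801
  P(Z=III)·f_III = 0.34 × 0.112607 = 0.0382863
Normaliser: 0.000509367 + 0.0216801 + 0.0382863 = 0.0604758
So the posterior for Class III is 0.0382863 / 0.0604758 ≈ 0.6331.

0.6331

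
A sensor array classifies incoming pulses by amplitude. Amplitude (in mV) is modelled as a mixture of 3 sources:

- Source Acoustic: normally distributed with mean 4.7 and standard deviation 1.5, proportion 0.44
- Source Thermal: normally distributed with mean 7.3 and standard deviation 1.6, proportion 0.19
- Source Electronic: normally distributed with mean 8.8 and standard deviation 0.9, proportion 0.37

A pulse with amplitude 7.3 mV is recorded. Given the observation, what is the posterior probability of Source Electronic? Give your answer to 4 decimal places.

By Bayes' theorem, P(k | x) = w_k f_k(x) / Σ_j w_j f_j(x).
Normal densities:
  L_Acoustic = 0.0592123
  L_Thermal = 0.249339
  L_Electronic = 0.11053
Weight by the priors:
  w_Acoustic·L_Acoustic = 0.44 × 0.0592123 = 0.0260534
  w_Thermal·L_Thermal = 0.19 × 0.249339 = 0.0473744
  w_Electronic·L_Electronic = 0.37 × 0.11053 = 0.0408962
Sum: 0.0260534 + 0.0473744 + 0.0408962 = 0.114324
P(Source Electronic | the observation) = 0.0408962 / 0.114324 ≈ 0.3577

0.3577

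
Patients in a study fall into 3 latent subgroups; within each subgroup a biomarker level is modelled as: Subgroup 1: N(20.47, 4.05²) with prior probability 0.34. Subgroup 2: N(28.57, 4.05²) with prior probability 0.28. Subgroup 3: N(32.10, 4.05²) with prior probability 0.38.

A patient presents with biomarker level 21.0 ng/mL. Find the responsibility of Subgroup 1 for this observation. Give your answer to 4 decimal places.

0.8539

By Bayes' theorem, P(k | x) = π_k f_k(x) / Σ_j π_j f_j(x).
Component likelihoods at x = 21.0 ng/mL:
  f_1 = (1/(4.05·√(2π)))·exp(−(21.0−20.47)²/(2·4.05²)) = 0.098504·exp(-0.00856) = 0.0976644
  f_2 = (1/(4.05·√(2π)))·exp(−(21.0−28.57)²/(2·4.05²)) = 0.098504·exp(-1.74683) = 0.0171717
  f_3 = (1/(4.05·√(2π)))·exp(−(21.0−32.10)²/(2·4.05²)) = 0.098504·exp(-3.75583) = 0.00230313
Multiply by the mixture weights:
  π_1·f_1 = 0.34 × 0.0976644 = 0.0332059
  π_2·f_2 = 0.28 × 0.0171717 = 0.00480809
  π_3·f_3 = 0.38 × 0.00230313 = 0.00087519
Denominator: 0.0332059 + 0.00480809 + 0.00087519 = 0.0388892
P(Subgroup 1 | x) = 0.0332059 / 0.0388892 ≈ 0.8539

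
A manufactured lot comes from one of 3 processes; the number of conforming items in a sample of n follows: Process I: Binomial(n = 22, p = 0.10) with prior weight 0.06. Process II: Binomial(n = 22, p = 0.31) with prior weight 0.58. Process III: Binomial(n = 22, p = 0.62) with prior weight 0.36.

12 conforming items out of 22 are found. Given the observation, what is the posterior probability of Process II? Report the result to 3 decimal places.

Apply Bayes' rule: the posterior for each component is proportional to its prior times its likelihood at x.
Evaluate each component's likelihood at the observed value:
  f_I = C(22,12)·0.10^12·0.90^10 = 646646·1e-12·0.348678 = 2.25472e-07
  f_II = C(22,12)·0.31^12·0.69^10 = 646646·7.87663e-07·0.0244619 = 0.0124594
  f_III = C(22,12)·0.62^12·0.38^10 = 646646·0.00322627·6.27821e-05 = 0.130979
Unnormalised posteriors:
  P(Z=I)·f_I = 0.06 × 2.25472e-07 = 1.35283e-08
  P(Z=II)·f_II = 0.58 × 0.0124594 = 0.00722646
  P(Z=III)·f_III = 0.36 × 0.130979 = 0.0471526
Denominator: 1.35283e-08 + 0.00722646 + 0.0471526 = 0.054379
P(Process II | x) ≈ 0.133

0.133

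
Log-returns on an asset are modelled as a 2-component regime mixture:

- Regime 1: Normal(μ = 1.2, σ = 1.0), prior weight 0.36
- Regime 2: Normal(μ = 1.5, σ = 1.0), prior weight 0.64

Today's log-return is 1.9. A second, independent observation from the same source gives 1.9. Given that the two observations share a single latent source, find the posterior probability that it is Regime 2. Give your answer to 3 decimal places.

Posterior ∝ prior × likelihood, so P(k | x) ∝ P(Z=k) f_k(x); normalise over all components.
Since both observations come from the same component, the likelihood for component k is f_k(x₁)·f_k(x₂).
  L_1 = [(1/(1.0·√(2π)))·exp(−(1.9−1.2)²/(2·1.0²)) = 0.398942·exp(-0.24500) = 0.312254] × [0.312254] = 0.0975025
  L_2 = [(1/(1.0·√(2π)))·exp(−(1.9−1.5)²/(2·1.0²)) = 0.398942·exp(-0.08000) = 0.36827] × [0.36827] = 0.135623
Multiply by the mixture weights:
  P(Z=1)·L_1 = 0.36 × 0.0975025 = 0.0351009
  P(Z=2)·L_2 = 0.64 × 0.135623 = 0.0867987
Normaliser: 0.0351009 + 0.0867987 = 0.1219
So the posterior for Regime 2 is 0.0867987 / 0.1219 ≈ 0.712.

0.712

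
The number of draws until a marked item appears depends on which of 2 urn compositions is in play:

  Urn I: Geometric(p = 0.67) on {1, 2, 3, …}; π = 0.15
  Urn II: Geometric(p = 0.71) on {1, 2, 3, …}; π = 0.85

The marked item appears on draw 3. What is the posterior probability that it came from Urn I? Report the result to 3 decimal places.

P(component k | x) = π_k·f_k(x) / marginal(x), where marginal(x) = Σ_j π_j·f_j(x).
Geometric probabilities:
  f_I = 0.072963
  f_II = 0.059711
Multiply by the mixture weights:
  π_I·f_I = 0.15 × 0.072963 = 0.0109444
  π_II·f_II = 0.85 × 0.059711 = 0.0507544
Evidence: 0.0109444 + 0.0507544 = 0.0616988
So the posterior for Urn I is 0.0109444 / 0.0616988 ≈ 0.177.

0.177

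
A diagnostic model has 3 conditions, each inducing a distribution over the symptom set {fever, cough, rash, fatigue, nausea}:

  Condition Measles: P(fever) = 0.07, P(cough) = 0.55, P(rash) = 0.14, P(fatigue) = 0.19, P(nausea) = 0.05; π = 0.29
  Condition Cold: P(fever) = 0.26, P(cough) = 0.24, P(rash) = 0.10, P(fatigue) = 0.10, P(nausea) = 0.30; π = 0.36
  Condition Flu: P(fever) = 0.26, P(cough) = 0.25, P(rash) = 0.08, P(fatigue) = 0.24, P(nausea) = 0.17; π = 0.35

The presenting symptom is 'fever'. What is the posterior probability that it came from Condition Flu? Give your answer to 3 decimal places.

By Bayes' theorem, P(k | x) = π_k f_k(x) / Σ_j π_j f_j(x).
Categorical probabilities:
  L_Measles = 0.07
  L_Cold = 0.26
  L_Flu = 0.26
Unnormalised posteriors:
  π_Measles·L_Measles = 0.29 × 0.07 = 0.0203
  π_Cold·L_Cold = 0.36 × 0.26 = 0.0936
  π_Flu·L_Flu = 0.35 × 0.26 = 0.091
Evidence: 0.0203 + 0.0936 + 0.091 = 0.2049
P(Condition Flu | 'fever') ≈ 0.444

0.444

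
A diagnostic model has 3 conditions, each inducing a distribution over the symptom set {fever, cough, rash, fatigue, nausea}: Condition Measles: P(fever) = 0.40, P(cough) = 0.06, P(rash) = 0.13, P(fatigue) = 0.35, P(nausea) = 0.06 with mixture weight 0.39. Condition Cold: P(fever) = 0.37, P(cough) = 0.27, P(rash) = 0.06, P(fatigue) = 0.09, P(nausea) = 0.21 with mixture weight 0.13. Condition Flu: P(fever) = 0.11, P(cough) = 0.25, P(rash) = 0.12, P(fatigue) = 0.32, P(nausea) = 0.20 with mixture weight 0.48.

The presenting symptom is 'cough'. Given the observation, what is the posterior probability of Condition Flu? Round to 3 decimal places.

P(component k | x) = w_k·f_k(x) / marginal(x), where marginal(x) = Σ_j w_j·f_j(x).
Component likelihoods at x = 'cough':
  L_Measles = 0.06
  L_Cold = 0.27
  L_Flu = 0.25
Unnormalised posteriors:
  w_Measles·L_Measles = 0.39 × 0.06 = 0.0234
  w_Cold·L_Cold = 0.13 × 0.27 = 0.0351
  w_Flu·L_Flu = 0.48 × 0.25 = 0.12
Evidence: 0.0234 + 0.0351 + 0.12 = 0.1785
P(Condition Flu | the observation) = 0.12 / 0.1785 ≈ 0.672

0.672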